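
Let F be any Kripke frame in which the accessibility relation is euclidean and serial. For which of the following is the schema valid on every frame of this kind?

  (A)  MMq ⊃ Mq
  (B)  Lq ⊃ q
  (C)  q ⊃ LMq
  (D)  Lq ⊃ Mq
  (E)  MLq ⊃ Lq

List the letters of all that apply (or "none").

D, E

(A) MMq ⊃ Mq is the dual of axiom 4, which corresponds to transitivity. Such an R need not be transitive — not valid.
(B) Lq ⊃ q is axiom T; it is valid on a frame exactly when R is reflexive. Such an R need not be reflexive, so not valid.
(C) q ⊃ LMq is axiom B; it is valid on a frame exactly when R is symmetric. Such an R need not be symmetric, so not valid.
(D) axiom D: valid iff R is serial. Every such R is serial — valid.
(E) the dual of axiom 5: valid iff R is euclidean. Every such R is euclidean — valid.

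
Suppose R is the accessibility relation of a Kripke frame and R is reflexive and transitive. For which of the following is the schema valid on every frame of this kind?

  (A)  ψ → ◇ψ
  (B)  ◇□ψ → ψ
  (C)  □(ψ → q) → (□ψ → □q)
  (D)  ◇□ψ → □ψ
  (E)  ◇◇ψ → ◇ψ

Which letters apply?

A, C, E

Reflexive relations are serial.
(A) ψ → ◇ψ is the dual of axiom T, which corresponds to reflexivity. Every such R is reflexive — valid.
(B) ◇□ψ → ψ is the dual of axiom B, which corresponds to symmetry. Such an R need not be symmetric — not valid.
(C) □(ψ → q) → (□ψ → □q) is the K axiom; it holds on all frames — valid.
(D) the dual of axiom 5: valid iff R is euclidean. Such an R need not be euclidean — not valid.
(E) the dual of axiom 4: valid iff R is transitive. Every such R is transitive — valid.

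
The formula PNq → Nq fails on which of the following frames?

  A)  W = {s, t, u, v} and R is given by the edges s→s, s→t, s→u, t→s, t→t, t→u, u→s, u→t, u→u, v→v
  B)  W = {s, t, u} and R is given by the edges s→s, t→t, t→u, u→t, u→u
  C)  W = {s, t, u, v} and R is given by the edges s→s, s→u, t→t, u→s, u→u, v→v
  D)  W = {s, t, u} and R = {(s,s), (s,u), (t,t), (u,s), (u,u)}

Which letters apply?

The schema PNq → Nq is the dual of axiom 5; it is valid on a frame iff R is euclidean.
(A) R is euclidean (any two R-successors of the same world are R-related), so the schema is valid here.
(B) R is euclidean (any two R-successors of the same world are R-related), so the schema is valid here.
(C) R is euclidean (any two R-successors of the same world are R-related), so the schema is valid here.
(D) R is euclidean (any two R-successors of the same world are R-related), so the schema is valid here.

none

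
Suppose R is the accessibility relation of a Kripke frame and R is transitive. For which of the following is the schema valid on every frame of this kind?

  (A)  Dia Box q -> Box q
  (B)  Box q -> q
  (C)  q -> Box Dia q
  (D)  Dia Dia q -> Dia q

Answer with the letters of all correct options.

(A) Dia Box q -> Box q is the dual of axiom 5; it is valid on a frame exactly when R is euclidean. Such an R need not be euclidean, so not valid.
(B) Box q -> q is axiom T, which corresponds to reflexivity. Such an R need not be reflexive — not valid.
(C) q -> Box Dia q is axiom B, which corresponds to symmetry. Such an R need not be symmetric — not valid.
(D) the dual of axiom 4: valid iff R is transitive. Every such R is transitive — valid.

D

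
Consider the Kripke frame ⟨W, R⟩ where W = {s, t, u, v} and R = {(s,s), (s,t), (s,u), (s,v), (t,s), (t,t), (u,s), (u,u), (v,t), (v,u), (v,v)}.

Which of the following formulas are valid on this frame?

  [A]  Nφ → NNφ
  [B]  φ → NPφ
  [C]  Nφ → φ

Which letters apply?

R is reflexive: each world relates to itself.
R is not symmetric: s R v but not v R s.
R is not transitive: t R s and s R u but not t R u.
(A) Nφ → NNφ is axiom 4; it is valid on a frame exactly when R is transitive. R is not transitive, so not valid.
(B) axiom B: valid iff R is symmetric. R is not symmetric — not valid.
(C) Nφ → φ is axiom T, which corresponds to reflexivity. R is reflexive — valid.

C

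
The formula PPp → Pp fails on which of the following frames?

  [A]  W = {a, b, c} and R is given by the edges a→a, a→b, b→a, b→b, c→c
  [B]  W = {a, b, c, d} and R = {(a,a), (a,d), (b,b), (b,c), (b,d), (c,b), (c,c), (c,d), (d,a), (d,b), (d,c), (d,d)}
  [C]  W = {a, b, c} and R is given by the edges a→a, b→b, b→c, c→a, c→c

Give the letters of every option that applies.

B, C

The schema PPp → Pp is the dual of axiom 4; it is valid on a frame iff R is transitive.
(A) R is transitive (R is closed under composition), so the schema is valid here.
(B) R is not transitive (a R d and d R b but not a R b), so the schema fails here.
(C) R is not transitive (b R c and c R a but not b R a), so the schema fails here.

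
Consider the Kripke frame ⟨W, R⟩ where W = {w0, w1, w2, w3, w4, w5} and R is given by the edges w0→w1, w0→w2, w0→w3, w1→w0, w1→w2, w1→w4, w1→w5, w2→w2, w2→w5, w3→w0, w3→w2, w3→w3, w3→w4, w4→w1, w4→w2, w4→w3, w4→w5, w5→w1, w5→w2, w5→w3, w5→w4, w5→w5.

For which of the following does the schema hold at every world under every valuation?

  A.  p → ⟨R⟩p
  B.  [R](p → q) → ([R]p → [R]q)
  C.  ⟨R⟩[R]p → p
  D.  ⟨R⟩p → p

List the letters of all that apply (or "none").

B

R is not reflexive: not w0 R w0.
R is not symmetric: w0 R w2 but not w2 R w0.
R is not a subset of the identity: w0 R w1 with w0 ≠ w1.
(A) p → ⟨R⟩p is the dual of axiom T, which corresponds to reflexivity. R is not reflexive — not valid.
(B) [R](p → q) → ([R]p → [R]q) is the K axiom; it holds on all frames — valid.
(C) ⟨R⟩[R]p → p is the dual of axiom B, which corresponds to symmetry. R is not symmetric — not valid.
(D) ⟨R⟩p → p (the converse of T) corresponds to R being a subset of the identity. Here R ⊄ identity, so not valid.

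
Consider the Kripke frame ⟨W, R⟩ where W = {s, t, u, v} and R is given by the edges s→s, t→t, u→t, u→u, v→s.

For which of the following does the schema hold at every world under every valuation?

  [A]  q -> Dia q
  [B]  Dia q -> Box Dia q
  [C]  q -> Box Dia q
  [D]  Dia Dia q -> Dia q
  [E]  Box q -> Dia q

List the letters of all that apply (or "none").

R is not reflexive: not v R v.
R is not symmetric: u R t but not t R u.
R is transitive: R is closed under composition.
R is not euclidean: u R t and u R u but not t R u.
R is serial: every world has an R-successor.
(A) q -> Dia q is the dual of axiom T; it is valid on a frame exactly when R is reflexive. R is not reflexive, so not valid.
(B) axiom 5: valid iff R is euclidean. R is not euclidean — not valid.
(C) q -> Box Dia q is axiom B, which corresponds to symmetry. R is not symmetric — not valid.
(D) Dia Dia q -> Dia q is the dual of axiom 4; it is valid on a frame exactly when R is transitive. R is transitive, so valid.
(E) Box q -> Dia q (axiom D) characterises the serial frames. R is serial — valid.

D, E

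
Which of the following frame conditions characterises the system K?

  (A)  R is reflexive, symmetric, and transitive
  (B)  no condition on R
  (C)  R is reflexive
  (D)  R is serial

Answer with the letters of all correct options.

B

(A) this class determines S5, not K.
(B) K is sound and complete for exactly this class.
(C) this class determines T (= KT), not K.
(D) this class determines D, not K.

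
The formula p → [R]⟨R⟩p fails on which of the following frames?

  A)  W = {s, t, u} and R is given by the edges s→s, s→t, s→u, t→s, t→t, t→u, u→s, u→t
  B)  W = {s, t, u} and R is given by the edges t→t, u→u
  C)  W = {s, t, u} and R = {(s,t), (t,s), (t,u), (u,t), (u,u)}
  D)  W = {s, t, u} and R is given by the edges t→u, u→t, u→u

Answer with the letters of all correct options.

none

The schema p → [R]⟨R⟩p is axiom B; it is valid on a frame iff R is symmetric.
(A) R is symmetric (every R-edge is matched by its reverse), so the schema is valid here.
(B) R is symmetric (every R-edge is matched by its reverse), so the schema is valid here.
(C) R is symmetric (every R-edge is matched by its reverse), so the schema is valid here.
(D) R is symmetric (every R-edge is matched by its reverse), so the schema is valid here.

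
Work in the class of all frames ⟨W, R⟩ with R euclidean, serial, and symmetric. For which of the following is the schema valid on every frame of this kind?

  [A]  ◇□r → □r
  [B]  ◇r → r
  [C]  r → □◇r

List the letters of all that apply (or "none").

Serial, symmetric and euclidean together give transitive (from symmetry + euclidean) and then reflexive; the relation is an equivalence.
(A) ◇□r → □r is the dual of axiom 5, which corresponds to the euclidean property. Every such R is euclidean — valid.
(B) ◇r → r (the converse of T) corresponds to R being a subset of the identity. Such an R need not be a subset of the identity, so not valid.
(C) axiom B: valid iff R is symmetric. Every such R is symmetric — valid.

A, C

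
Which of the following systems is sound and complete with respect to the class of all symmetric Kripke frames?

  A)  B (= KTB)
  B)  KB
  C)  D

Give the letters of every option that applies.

B

(A) B (= KTB) is determined by the class of reflexive and symmetric frames.
(B) KB is determined by exactly this class.
(C) D is determined by the class of serial frames.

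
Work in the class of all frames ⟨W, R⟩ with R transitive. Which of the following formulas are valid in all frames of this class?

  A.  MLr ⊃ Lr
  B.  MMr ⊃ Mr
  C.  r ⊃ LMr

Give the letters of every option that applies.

(A) MLr ⊃ Lr is the dual of axiom 5; it is valid on a frame exactly when R is euclidean. Such an R need not be euclidean, so not valid.
(B) the dual of axiom 4: valid iff R is transitive. Every such R is transitive — valid.
(C) r ⊃ LMr (axiom B) characterises the symmetric frames. Such an R need not be symmetric — not valid.

B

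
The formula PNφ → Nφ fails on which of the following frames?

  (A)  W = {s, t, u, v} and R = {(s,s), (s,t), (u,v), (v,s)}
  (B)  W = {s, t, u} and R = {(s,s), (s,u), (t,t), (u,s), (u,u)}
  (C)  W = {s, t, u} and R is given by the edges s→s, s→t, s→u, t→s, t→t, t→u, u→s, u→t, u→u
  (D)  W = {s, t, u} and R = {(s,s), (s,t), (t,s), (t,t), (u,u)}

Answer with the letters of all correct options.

The schema PNφ → Nφ is the dual of axiom 5; it is valid on a frame iff R is euclidean.
(A) R is not euclidean (s R t and s R s but not t R s), so the schema fails here.
(B) R is euclidean (any two R-successors of the same world are R-related), so the schema is valid here.
(C) R is euclidean (any two R-successors of the same world are R-related), so the schema is valid here.
(D) R is euclidean (any two R-successors of the same world are R-related), so the schema is valid here.

A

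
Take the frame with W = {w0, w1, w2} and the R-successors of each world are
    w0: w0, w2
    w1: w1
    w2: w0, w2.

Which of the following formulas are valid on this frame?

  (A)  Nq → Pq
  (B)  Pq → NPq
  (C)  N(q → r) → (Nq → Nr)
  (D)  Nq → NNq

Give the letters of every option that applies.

A, B, C, D

R is transitive: R is closed under composition.
R is euclidean: any two R-successors of the same world are R-related.
R is serial: every world has an R-successor.
(A) Nq → Pq is axiom D, which corresponds to seriality. R is serial — valid.
(B) Pq → NPq (axiom 5) characterises the euclidean frames. R is euclidean — valid.
(C) this is just K, valid on every normal frame.
(D) Nq → NNq (axiom 4) characterises the transitive frames. R is transitive — valid.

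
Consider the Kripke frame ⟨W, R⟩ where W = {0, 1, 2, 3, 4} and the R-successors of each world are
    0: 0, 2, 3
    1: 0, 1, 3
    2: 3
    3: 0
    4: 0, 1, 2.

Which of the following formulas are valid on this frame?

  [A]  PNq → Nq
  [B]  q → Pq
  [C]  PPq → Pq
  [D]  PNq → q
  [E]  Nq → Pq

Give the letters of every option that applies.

E

R is not reflexive: not 2 R 2.
R is not symmetric: 0 R 2 but not 2 R 0.
R is not transitive: 1 R 0 and 0 R 2 but not 1 R 2.
R is not euclidean: 0 R 2 and 0 R 0 but not 2 R 0.
R is serial: every world has an R-successor.
(A) the dual of axiom 5: valid iff R is euclidean. R is not euclidean — not valid.
(B) q → Pq (the dual of axiom T) characterises the reflexive frames. R is not reflexive — not valid.
(C) the dual of axiom 4: valid iff R is transitive. R is not transitive — not valid.
(D) PNq → q is the dual of axiom B, which corresponds to symmetry. R is not symmetric — not valid.
(E) Nq → Pq is axiom D, which corresponds to seriality. R is serial — valid.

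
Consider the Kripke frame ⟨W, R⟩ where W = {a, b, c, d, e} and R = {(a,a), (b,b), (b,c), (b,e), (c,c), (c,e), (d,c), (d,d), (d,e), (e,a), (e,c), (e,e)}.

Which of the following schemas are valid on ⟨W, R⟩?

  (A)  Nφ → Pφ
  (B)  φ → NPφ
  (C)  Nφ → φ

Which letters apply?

R is reflexive: each world relates to itself.
R is not symmetric: b R c but not c R b.
R is serial: every world has an R-successor.
(A) axiom D: valid iff R is serial. R is serial — valid.
(B) φ → NPφ is axiom B, which corresponds to symmetry. R is not symmetric — not valid.
(C) Nφ → φ is axiom T, which corresponds to reflexivity. R is reflexive — valid.

A, C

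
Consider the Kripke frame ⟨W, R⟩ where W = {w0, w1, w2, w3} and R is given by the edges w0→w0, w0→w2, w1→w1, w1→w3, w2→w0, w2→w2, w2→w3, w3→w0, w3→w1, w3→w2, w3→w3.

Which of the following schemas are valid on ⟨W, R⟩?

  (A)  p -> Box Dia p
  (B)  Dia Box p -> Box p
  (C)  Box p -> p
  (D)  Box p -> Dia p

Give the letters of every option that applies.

C, D

R is reflexive: each world relates to itself.
R is not symmetric: w3 R w0 but not w0 R w3.
R is not euclidean: w2 R w0 and w2 R w3 but not w0 R w3.
R is serial: every world has an R-successor.
(A) p -> Box Dia p (axiom B) characterises the symmetric frames. R is not symmetric — not valid.
(B) Dia Box p -> Box p (the dual of axiom 5) characterises the euclidean frames. R is not euclidean — not valid.
(C) axiom T: valid iff R is reflexive. R is reflexive — valid.
(D) axiom D: valid iff R is serial. R is serial — valid.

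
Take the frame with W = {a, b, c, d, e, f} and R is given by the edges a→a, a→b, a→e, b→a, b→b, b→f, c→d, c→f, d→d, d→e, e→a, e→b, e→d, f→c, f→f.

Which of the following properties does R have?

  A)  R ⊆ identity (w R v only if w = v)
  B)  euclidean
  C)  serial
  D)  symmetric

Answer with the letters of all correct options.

(A) not ⊆ identity: a R b with a ≠ b.
(B) not euclidean: a R b and a R e but not b R e.
(C) serial: every world has an R-successor.
(D) not symmetric: b R f but not f R b.

C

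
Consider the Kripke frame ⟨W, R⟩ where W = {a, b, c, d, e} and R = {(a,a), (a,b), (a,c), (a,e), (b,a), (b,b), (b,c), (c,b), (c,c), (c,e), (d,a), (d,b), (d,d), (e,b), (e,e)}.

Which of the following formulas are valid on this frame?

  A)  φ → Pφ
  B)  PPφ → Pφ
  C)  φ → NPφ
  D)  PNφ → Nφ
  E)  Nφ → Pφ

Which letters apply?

R is reflexive: each world relates to itself.
R is not symmetric: a R c but not c R a.
R is not transitive: b R a and a R e but not b R e.
R is not euclidean: a R b and a R e but not b R e.
R is serial: every world has an R-successor.
(A) φ → Pφ is the dual of axiom T; it is valid on a frame exactly when R is reflexive. R is reflexive, so valid.
(B) PPφ → Pφ is the dual of axiom 4, which corresponds to transitivity. R is not transitive — not valid.
(C) φ → NPφ (axiom B) characterises the symmetric frames. R is not symmetric — not valid.
(D) PNφ → Nφ is the dual of axiom 5, which corresponds to the euclidean property. R is not euclidean — not valid.
(E) Nφ → Pφ (axiom D) characterises the serial frames. R is serial — valid.

A, E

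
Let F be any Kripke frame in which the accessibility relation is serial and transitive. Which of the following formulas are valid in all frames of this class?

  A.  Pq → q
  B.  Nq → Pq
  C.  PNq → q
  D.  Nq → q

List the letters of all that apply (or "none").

B

(A) Pq → q (the converse of T) corresponds to R being a subset of the identity. Such an R need not be a subset of the identity, so not valid.
(B) Nq → Pq (axiom D) characterises the serial frames. Every such R is serial — valid.
(C) PNq → q is the dual of axiom B; it is valid on a frame exactly when R is symmetric. Such an R need not be symmetric, so not valid.
(D) Nq → q is axiom T, which corresponds to reflexivity. Such an R need not be reflexive — not valid.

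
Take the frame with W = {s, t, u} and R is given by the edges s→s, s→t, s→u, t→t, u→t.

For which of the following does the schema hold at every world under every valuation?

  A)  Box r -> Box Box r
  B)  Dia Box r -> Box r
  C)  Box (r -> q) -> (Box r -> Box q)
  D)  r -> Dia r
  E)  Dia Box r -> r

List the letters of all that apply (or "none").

A, C

R is not reflexive: not u R u.
R is not symmetric: s R t but not t R s.
R is transitive: R is closed under composition.
R is not euclidean: s R t and s R s but not t R s.
(A) Box r -> Box Box r (axiom 4) characterises the transitive frames. R is transitive — valid.
(B) Dia Box r -> Box r is the dual of axiom 5; it is valid on a frame exactly when R is euclidean. R is not euclidean, so not valid.
(C) Box (r -> q) -> (Box r -> Box q) is the K axiom; it holds on all frames — valid.
(D) r -> Dia r (the dual of axiom T) characterises the reflexive frames. R is not reflexive — not valid.
(E) Dia Box r -> r is the dual of axiom B, which corresponds to symmetry. R is not symmetric — not valid.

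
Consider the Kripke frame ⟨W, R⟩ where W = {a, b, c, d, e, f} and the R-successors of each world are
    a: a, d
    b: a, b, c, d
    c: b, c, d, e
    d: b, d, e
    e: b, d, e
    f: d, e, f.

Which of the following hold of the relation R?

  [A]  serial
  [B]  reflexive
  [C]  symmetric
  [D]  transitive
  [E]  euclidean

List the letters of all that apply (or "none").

(A) serial: every world has an R-successor.
(B) reflexive: each world relates to itself.
(C) not symmetric: a R d but not d R a.
(D) not transitive: a R d and d R b but not a R b.
(E) not euclidean: a R d and a R a but not d R a.

A, B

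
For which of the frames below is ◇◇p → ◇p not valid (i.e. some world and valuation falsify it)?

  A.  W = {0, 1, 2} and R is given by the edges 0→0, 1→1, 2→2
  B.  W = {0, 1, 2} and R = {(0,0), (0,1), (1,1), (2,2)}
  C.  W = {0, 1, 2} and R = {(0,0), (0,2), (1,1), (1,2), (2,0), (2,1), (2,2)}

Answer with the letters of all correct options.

C

The schema ◇◇p → ◇p is the dual of axiom 4; it is valid on a frame iff R is transitive.
(A) R is transitive (R is closed under composition), so the schema is valid here.
(B) R is transitive (R is closed under composition), so the schema is valid here.
(C) R is not transitive (0 R 2 and 2 R 1 but not 0 R 1), so the schema fails here.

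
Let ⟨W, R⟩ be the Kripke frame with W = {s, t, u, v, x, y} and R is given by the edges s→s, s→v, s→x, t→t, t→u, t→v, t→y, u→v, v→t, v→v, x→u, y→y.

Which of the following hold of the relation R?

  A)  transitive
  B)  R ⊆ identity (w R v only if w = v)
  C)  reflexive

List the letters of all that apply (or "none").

none

(A) not transitive: s R v and v R t but not s R t.
(B) not ⊆ identity: s R v with s ≠ v.
(C) not reflexive: not u R u.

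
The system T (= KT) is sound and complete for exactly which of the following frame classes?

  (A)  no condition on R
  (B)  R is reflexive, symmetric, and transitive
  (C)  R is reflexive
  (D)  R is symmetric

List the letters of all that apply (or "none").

(A) this class determines K, not T (= KT).
(B) this class determines S5, not T (= KT).
(C) T (= KT) is sound and complete for exactly this class.
(D) this class determines KB, not T (= KT).

C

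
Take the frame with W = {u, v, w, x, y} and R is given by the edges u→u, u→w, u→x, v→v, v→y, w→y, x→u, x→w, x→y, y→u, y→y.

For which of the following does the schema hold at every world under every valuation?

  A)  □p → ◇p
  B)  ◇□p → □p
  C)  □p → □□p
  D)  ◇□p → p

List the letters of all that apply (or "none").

A

R is not symmetric: u R w but not w R u.
R is not transitive: u R w and w R y but not u R y.
R is not euclidean: u R w and u R u but not w R u.
R is serial: every world has an R-successor.
(A) □p → ◇p is axiom D; it is valid on a frame exactly when R is serial. R is serial, so valid.
(B) the dual of axiom 5: valid iff R is euclidean. R is not euclidean — not valid.
(C) □p → □□p is axiom 4, which corresponds to transitivity. R is not transitive — not valid.
(D) ◇□p → p (the dual of axiom B) characterises the symmetric frames. R is not symmetric — not valid.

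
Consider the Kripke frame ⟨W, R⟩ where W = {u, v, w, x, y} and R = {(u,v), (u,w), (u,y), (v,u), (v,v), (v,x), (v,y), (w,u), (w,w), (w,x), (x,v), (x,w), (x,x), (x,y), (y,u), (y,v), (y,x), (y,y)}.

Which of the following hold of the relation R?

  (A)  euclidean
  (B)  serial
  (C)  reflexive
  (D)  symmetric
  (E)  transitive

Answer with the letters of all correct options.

B, D

(A) not euclidean: u R v and u R w but not v R w.
(B) serial: every world has an R-successor.
(C) not reflexive: not u R u.
(D) symmetric: every R-edge is matched by its reverse.
(E) not transitive: u R v and v R u but not u R u.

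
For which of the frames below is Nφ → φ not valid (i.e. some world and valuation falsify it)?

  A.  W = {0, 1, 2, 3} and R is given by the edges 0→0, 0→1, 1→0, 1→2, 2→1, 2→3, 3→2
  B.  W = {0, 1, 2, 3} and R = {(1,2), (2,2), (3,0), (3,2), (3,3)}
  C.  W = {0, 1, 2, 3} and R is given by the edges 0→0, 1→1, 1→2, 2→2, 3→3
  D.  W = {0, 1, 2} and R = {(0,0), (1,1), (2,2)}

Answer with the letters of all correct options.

A, B

The schema Nφ → φ is axiom T; it is valid on a frame iff R is reflexive.
(A) R is not reflexive (not 1 R 1), so the schema fails here.
(B) R is not reflexive (not 0 R 0), so the schema fails here.
(C) R is reflexive (each world relates to itself), so the schema is valid here.
(D) R is reflexive (each world relates to itself), so the schema is valid here.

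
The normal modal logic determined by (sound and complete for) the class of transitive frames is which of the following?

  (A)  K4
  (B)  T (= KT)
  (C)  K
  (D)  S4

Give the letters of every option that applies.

(A) K4 is determined by exactly this class.
(B) T (= KT) is determined by the class of reflexive frames.
(C) K is determined by the class of arbitrary frames.
(D) S4 is determined by the class of reflexive and transitive frames.

A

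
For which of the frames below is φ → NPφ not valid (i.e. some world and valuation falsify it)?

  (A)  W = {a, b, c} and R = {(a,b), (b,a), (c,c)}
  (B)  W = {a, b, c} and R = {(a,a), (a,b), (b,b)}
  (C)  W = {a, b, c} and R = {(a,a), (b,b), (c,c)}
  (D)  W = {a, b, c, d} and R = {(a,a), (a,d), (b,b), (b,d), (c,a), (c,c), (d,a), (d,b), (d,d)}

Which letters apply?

B, D

The schema φ → NPφ is axiom B; it is valid on a frame iff R is symmetric.
(A) R is symmetric (every R-edge is matched by its reverse), so the schema is valid here.
(B) R is not symmetric (a R b but not b R a), so the schema fails here.
(C) R is symmetric (every R-edge is matched by its reverse), so the schema is valid here.
(D) R is not symmetric (c R a but not a R c), so the schema fails here.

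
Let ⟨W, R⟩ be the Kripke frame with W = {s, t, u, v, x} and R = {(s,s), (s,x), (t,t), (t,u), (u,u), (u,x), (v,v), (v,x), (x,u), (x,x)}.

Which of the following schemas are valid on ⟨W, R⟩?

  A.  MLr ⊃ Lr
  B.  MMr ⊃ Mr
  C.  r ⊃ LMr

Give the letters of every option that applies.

R is not symmetric: s R x but not x R s.
R is not transitive: s R x and x R u but not s R u.
R is not euclidean: s R x and s R s but not x R s.
(A) MLr ⊃ Lr is the dual of axiom 5; it is valid on a frame exactly when R is euclidean. R is not euclidean, so not valid.
(B) the dual of axiom 4: valid iff R is transitive. R is not transitive — not valid.
(C) axiom B: valid iff R is symmetric. R is not symmetric — not valid.

none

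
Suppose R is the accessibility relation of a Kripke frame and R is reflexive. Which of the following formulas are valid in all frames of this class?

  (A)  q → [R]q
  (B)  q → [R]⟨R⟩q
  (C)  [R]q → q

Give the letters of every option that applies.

A reflexive relation is serial.
(A) q → [R]q is valid only on frames where every R-edge is a self-loop. Such an R need not be a subset of the identity — not valid.
(B) q → [R]⟨R⟩q (axiom B) characterises the symmetric frames. Such an R need not be symmetric — not valid.
(C) [R]q → q is axiom T; it is valid on a frame exactly when R is reflexive. Every such R is reflexive, so valid.

C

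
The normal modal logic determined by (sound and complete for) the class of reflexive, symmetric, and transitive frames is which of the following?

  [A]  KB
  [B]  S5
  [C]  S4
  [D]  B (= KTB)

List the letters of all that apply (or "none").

B

(A) KB is determined by the class of symmetric frames.
(B) S5 is determined by exactly this class.
(C) S4 is determined by the class of reflexive and transitive frames.
(D) B (= KTB) is determined by the class of reflexive and symmetric frames.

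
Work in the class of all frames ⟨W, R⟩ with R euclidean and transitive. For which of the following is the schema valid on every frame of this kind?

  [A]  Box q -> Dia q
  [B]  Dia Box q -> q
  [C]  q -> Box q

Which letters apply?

(A) Box q -> Dia q (axiom D) characterises the serial frames. Such an R need not be serial — not valid.
(B) Dia Box q -> q (the dual of axiom B) characterises the symmetric frames. Such an R need not be symmetric — not valid.
(C) q -> Box q is equivalent to ◇p→p; it holds exactly when R ⊆ identity. Such an R need not be a subset of the identity — not valid.

none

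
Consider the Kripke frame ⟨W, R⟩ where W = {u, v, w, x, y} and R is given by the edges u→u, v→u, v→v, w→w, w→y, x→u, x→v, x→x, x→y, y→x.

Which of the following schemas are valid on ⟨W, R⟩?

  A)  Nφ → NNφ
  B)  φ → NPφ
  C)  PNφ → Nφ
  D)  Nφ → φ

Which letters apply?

R is not reflexive: not y R y.
R is not symmetric: v R u but not u R v.
R is not transitive: w R y and y R x but not w R x.
R is not euclidean: v R u and v R v but not u R v.
(A) axiom 4: valid iff R is transitive. R is not transitive — not valid.
(B) φ → NPφ (axiom B) characterises the symmetric frames. R is not symmetric — not valid.
(C) PNφ → Nφ is the dual of axiom 5, which corresponds to the euclidean property. R is not euclidean — not valid.
(D) Nφ → φ (axiom T) characterises the reflexive frames. R is not reflexive — not valid.

none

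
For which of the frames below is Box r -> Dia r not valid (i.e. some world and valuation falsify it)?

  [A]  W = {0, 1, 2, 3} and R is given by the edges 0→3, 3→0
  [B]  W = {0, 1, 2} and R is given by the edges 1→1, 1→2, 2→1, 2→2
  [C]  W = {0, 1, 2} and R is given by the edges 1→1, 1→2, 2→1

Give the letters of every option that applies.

The schema Box r -> Dia r is axiom D; it is valid on a frame iff R is serial.
(A) R is not serial (1 has no R-successor), so the schema fails here.
(B) R is not serial (0 has no R-successor), so the schema fails here.
(C) R is not serial (0 has no R-successor), so the schema fails here.

A, B, C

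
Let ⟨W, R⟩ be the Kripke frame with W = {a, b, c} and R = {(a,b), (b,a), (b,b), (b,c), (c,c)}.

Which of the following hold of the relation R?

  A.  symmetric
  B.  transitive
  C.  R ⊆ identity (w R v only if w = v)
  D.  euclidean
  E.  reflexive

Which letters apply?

none

(A) not symmetric: b R c but not c R b.
(B) not transitive: a R b and b R a but not a R a.
(C) not ⊆ identity: a R b with a ≠ b.
(D) not euclidean: b R a and b R c but not a R c.
(E) not reflexive: not a R a.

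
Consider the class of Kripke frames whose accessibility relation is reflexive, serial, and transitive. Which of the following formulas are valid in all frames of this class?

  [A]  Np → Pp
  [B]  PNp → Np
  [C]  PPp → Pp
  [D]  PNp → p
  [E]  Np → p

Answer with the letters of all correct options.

(A) axiom D: valid iff R is serial. Every such R is serial — valid.
(B) PNp → Np (the dual of axiom 5) characterises the euclidean frames. Such an R need not be euclidean — not valid.
(C) the dual of axiom 4: valid iff R is transitive. Every such R is transitive — valid.
(D) the dual of axiom B: valid iff R is symmetric. Such an R need not be symmetric — not valid.
(E) Np → p is axiom T, which corresponds to reflexivity. Every such R is reflexive — valid.

A, C, E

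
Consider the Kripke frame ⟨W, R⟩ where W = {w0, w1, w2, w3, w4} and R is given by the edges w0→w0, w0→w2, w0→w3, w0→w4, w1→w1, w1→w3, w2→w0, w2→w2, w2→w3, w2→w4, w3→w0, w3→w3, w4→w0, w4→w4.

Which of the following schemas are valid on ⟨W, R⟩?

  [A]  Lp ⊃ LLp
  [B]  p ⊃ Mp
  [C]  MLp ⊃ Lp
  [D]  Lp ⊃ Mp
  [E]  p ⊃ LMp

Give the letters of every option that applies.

B, D

R is reflexive: each world relates to itself.
R is not symmetric: w1 R w3 but not w3 R w1.
R is not transitive: w1 R w3 and w3 R w0 but not w1 R w0.
R is not euclidean: w0 R w3 and w0 R w2 but not w3 R w2.
R is serial: every world has an R-successor.
(A) Lp ⊃ LLp is axiom 4, which corresponds to transitivity. R is not transitive — not valid.
(B) p ⊃ Mp is the dual of axiom T; it is valid on a frame exactly when R is reflexive. R is reflexive, so valid.
(C) MLp ⊃ Lp (the dual of axiom 5) characterises the euclidean frames. R is not euclidean — not valid.
(D) axiom D: valid iff R is serial. R is serial — valid.
(E) axiom B: valid iff R is symmetric. R is not symmetric — not valid.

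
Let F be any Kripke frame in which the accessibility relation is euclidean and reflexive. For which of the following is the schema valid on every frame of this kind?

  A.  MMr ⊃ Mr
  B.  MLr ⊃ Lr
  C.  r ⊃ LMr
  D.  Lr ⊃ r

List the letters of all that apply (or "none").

A, B, C, D

A reflexive euclidean relation is also symmetric (from wRw and wRv the euclidean condition gives vRw) and hence transitive; it is an equivalence relation.
(A) MMr ⊃ Mr is the dual of axiom 4, which corresponds to transitivity. Every such R is transitive — valid.
(B) MLr ⊃ Lr is the dual of axiom 5; it is valid on a frame exactly when R is euclidean. Every such R is euclidean, so valid.
(C) r ⊃ LMr is axiom B, which corresponds to symmetry. Every such R is symmetric — valid.
(D) Lr ⊃ r is axiom T; it is valid on a frame exactly when R is reflexive. Every such R is reflexive, so valid.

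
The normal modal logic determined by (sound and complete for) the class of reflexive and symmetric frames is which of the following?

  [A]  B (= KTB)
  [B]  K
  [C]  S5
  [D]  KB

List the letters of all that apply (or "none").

A

(A) B (= KTB) is determined by exactly this class.
(B) K is determined by the class of arbitrary frames.
(C) S5 is determined by the class of reflexive, symmetric, and transitive frames.
(D) KB is determined by the class of symmetric frames.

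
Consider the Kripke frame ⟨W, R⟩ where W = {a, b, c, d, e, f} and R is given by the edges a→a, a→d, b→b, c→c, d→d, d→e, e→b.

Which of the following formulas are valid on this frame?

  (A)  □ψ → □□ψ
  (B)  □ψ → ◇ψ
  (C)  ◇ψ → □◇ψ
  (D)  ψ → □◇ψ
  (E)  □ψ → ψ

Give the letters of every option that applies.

none

R is not reflexive: not e R e.
R is not symmetric: a R d but not d R a.
R is not transitive: a R d and d R e but not a R e.
R is not euclidean: a R d and a R a but not d R a.
R is not serial: f has no R-successor.
(A) □ψ → □□ψ is axiom 4; it is valid on a frame exactly when R is transitive. R is not transitive, so not valid.
(B) □ψ → ◇ψ (axiom D) characterises the serial frames. R is not serial — not valid.
(C) axiom 5: valid iff R is euclidean. R is not euclidean — not valid.
(D) ψ → □◇ψ is axiom B, which corresponds to symmetry. R is not symmetric — not valid.
(E) □ψ → ψ is axiom T; it is valid on a frame exactly when R is reflexive. R is not reflexive, so not valid.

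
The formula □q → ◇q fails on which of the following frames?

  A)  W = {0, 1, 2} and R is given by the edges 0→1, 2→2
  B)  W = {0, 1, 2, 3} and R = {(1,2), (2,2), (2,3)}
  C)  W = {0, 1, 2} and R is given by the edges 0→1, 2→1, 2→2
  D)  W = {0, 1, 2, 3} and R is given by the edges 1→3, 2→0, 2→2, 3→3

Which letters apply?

A, B, C, D

The schema □q → ◇q is axiom D; it is valid on a frame iff R is serial.
(A) R is not serial (1 has no R-successor), so the schema fails here.
(B) R is not serial (0 has no R-successor), so the schema fails here.
(C) R is not serial (1 has no R-successor), so the schema fails here.
(D) R is not serial (0 has no R-successor), so the schema fails here.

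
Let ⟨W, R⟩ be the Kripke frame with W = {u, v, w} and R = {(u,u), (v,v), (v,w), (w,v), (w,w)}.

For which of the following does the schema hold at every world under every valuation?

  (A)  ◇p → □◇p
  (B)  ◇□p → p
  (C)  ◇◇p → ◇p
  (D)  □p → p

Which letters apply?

R is reflexive: each world relates to itself.
R is symmetric: every R-edge is matched by its reverse.
R is transitive: R is closed under composition.
R is euclidean: any two R-successors of the same world are R-related.
(A) axiom 5: valid iff R is euclidean. R is euclidean — valid.
(B) ◇□p → p (the dual of axiom B) characterises the symmetric frames. R is symmetric — valid.
(C) ◇◇p → ◇p is the dual of axiom 4; it is valid on a frame exactly when R is transitive. R is transitive, so valid.
(D) □p → p is axiom T, which corresponds to reflexivity. R is reflexive — valid.

A, B, C, D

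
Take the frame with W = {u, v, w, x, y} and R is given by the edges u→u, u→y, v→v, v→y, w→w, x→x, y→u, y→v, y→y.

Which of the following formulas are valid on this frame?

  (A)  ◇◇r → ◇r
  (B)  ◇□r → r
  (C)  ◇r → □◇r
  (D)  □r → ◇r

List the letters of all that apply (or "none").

B, D

R is symmetric: every R-edge is matched by its reverse.
R is not transitive: u R y and y R v but not u R v.
R is not euclidean: y R u and y R v but not u R v.
R is serial: every world has an R-successor.
(A) ◇◇r → ◇r is the dual of axiom 4, which corresponds to transitivity. R is not transitive — not valid.
(B) ◇□r → r is the dual of axiom B; it is valid on a frame exactly when R is symmetric. R is symmetric, so valid.
(C) ◇r → □◇r is axiom 5, which corresponds to the euclidean property. R is not euclidean — not valid.
(D) □r → ◇r (axiom D) characterises the serial frames. R is serial — valid.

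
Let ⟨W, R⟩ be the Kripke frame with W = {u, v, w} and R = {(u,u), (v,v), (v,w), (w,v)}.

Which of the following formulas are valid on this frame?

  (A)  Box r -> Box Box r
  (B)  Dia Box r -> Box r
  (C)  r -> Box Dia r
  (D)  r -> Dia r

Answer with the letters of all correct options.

C

R is not reflexive: not w R w.
R is symmetric: every R-edge is matched by its reverse.
R is not transitive: w R v and v R w but not w R w.
R is not euclidean: v R w and v R w but not w R w.
(A) Box r -> Box Box r (axiom 4) characterises the transitive frames. R is not transitive — not valid.
(B) Dia Box r -> Box r (the dual of axiom 5) characterises the euclidean frames. R is not euclidean — not valid.
(C) axiom B: valid iff R is symmetric. R is symmetric — valid.
(D) the dual of axiom T: valid iff R is reflexive. R is not reflexive — not valid.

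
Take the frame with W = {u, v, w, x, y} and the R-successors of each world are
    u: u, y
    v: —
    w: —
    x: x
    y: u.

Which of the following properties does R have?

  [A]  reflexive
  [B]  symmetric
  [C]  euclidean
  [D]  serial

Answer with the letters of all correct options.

(A) not reflexive: not v R v.
(B) symmetric: every R-edge is matched by its reverse.
(C) not euclidean: u R y and u R y but not y R y.
(D) not serial: v has no R-successor.

B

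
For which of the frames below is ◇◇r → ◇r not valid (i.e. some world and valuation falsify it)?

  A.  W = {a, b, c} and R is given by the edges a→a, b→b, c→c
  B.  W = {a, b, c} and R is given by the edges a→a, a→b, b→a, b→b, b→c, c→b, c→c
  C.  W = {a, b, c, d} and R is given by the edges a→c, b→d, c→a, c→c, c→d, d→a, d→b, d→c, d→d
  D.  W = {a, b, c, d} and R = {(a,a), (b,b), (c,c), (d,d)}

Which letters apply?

The schema ◇◇r → ◇r is the dual of axiom 4; it is valid on a frame iff R is transitive.
(A) R is transitive (R is closed under composition), so the schema is valid here.
(B) R is not transitive (a R b and b R c but not a R c), so the schema fails here.
(C) R is not transitive (a R c and c R a but not a R a), so the schema fails here.
(D) R is transitive (R is closed under composition), so the schema is valid here.

B, C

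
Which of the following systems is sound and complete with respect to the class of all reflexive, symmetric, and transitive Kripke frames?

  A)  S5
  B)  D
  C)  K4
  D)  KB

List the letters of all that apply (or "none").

A

(A) S5 is determined by exactly this class.
(B) D is determined by the class of serial frames.
(C) K4 is determined by the class of transitive frames.
(D) KB is determined by the class of symmetric frames.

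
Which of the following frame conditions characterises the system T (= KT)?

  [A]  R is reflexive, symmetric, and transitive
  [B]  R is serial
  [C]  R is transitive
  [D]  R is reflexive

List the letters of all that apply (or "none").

D

(A) this class determines S5, not T (= KT).
(B) this class determines D, not T (= KT).
(C) this class determines K4, not T (= KT).
(D) T (= KT) is sound and complete for exactly this class.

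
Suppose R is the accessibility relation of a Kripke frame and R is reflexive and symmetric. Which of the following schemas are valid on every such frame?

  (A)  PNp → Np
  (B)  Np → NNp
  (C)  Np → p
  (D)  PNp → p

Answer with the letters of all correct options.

C, D

Reflexive relations are serial.
(A) PNp → Np is the dual of axiom 5, which corresponds to the euclidean property. Such an R need not be euclidean — not valid.
(B) Np → NNp is axiom 4; it is valid on a frame exactly when R is transitive. Such an R need not be transitive, so not valid.
(C) Np → p (axiom T) characterises the reflexive frames. Every such R is reflexive — valid.
(D) PNp → p is the dual of axiom B; it is valid on a frame exactly when R is symmetric. Every such R is symmetric, so valid.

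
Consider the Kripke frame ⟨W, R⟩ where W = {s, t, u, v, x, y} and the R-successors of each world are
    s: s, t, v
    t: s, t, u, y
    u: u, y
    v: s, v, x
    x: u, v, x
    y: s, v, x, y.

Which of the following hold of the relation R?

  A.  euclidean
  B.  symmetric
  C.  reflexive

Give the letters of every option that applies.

C

(A) not euclidean: s R t and s R v but not t R v.
(B) not symmetric: t R u but not u R t.
(C) reflexive: each world relates to itself.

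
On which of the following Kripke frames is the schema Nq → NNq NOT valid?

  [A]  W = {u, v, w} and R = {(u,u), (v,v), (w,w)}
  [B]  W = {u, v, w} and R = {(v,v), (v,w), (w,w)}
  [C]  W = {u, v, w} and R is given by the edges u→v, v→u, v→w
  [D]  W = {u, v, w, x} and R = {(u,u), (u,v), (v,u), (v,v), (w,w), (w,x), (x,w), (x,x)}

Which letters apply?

The schema Nq → NNq is axiom 4; it is valid on a frame iff R is transitive.
(A) R is transitive (R is closed under composition), so the schema is valid here.
(B) R is transitive (R is closed under composition), so the schema is valid here.
(C) R is not transitive (u R v and v R u but not u R u), so the schema fails here.
(D) R is transitive (R is closed under composition), so the schema is valid here.

C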